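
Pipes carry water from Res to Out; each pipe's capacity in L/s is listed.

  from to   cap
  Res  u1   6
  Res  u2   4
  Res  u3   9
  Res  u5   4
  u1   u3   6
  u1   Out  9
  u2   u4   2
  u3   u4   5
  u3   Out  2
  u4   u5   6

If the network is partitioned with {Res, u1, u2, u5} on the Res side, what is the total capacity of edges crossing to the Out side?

Edges leaving {Res, u1, u2, u5}: Res→u3 (9), u1→u3 (6), u1→Out (9), u2→u4 (2).
Cut capacity = 9 + 6 + 9 + 2 = 26.

26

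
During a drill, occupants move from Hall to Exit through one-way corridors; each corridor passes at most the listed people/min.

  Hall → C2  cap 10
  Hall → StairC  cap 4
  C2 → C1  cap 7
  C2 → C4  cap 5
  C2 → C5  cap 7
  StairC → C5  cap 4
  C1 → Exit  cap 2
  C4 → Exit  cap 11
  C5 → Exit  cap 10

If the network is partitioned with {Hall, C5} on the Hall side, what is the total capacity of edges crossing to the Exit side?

Edges leaving {Hall, C5}: Hall→C2 (10), Hall→StairC (4), C5→Exit (10).
Cut capacity = 10 + 4 + 10 = 24.

24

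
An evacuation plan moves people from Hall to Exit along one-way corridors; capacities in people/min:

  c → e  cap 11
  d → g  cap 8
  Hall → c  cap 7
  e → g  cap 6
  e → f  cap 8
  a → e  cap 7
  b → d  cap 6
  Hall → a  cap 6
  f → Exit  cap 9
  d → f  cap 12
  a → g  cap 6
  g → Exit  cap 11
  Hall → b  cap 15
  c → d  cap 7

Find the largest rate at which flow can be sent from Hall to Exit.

Augment Hall→a→g→Exit: bottleneck 6, flow now 6.
Augment Hall→b→d→f→Exit: bottleneck 6, flow now 12.
Augment Hall→c→d→f→Exit: bottleneck 3, flow now 15.
Augment Hall→c→d→g→Exit: bottleneck 4, flow now 19.
No augmenting path remains; maximum flow = 19.
In the residual graph, reachable from Hall: {Hall, b}.
Min-cut edges: Hall→a (6), Hall→c (7), b→d (6); capacity 6 + 7 + 6 = 19.
This cut is saturated, so no flow can exceed 19.

19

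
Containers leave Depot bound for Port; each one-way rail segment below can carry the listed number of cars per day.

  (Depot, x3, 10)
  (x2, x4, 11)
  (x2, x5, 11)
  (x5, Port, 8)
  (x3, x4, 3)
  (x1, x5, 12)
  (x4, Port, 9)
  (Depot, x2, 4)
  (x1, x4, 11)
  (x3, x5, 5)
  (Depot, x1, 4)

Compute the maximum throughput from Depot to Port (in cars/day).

Augment Depot→x1→x4→Port: bottleneck 4, flow now 4.
Augment Depot→x2→x4→Port: bottleneck 4, flow now 8.
Augment Depot→x3→x4→Port: bottleneck 1, flow now 9.
Augment Depot→x3→x5→Port: bottleneck 5, flow now 14.
Augment Depot→x3→x4→x1→x5→Port: bottleneck 2, flow now 16. (uses reverse residual edge)
No augmenting path remains; maximum flow = 16.
In the residual graph, reachable from Depot: {Depot, x3}.
Min-cut edges: Depot→x1 (4), Depot→x2 (4), x3→x4 (3), x3→x5 (5); capacity 4 + 4 + 3 + 5 = 16.
This cut is saturated, so no flow can exceed 16.

16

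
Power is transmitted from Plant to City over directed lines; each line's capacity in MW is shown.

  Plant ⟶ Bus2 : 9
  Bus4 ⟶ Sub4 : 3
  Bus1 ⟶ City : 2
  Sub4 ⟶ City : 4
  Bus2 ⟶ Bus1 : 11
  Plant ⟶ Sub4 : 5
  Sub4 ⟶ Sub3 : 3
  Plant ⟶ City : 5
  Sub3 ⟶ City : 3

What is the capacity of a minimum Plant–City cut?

Augment Plant→City: bottleneck 5, flow now 5.
Augment Plant→Sub4→City: bottleneck 4, flow now 9.
Augment Plant→Bus2→Bus1→City: bottleneck 2, flow now 11.
Augment Plant→Sub4→Sub3→City: bottleneck 1, flow now 12.
No augmenting path remains; maximum flow = 12.
By max-flow min-cut, the minimum cut capacity equals the max flow.
In the residual graph, reachable from Plant: {Plant, Bus2, Bus1}.
Min-cut edges: Plant→Sub4 (5), Plant→City (5), Bus1→City (2); capacity 5 + 5 + 2 = 12.

12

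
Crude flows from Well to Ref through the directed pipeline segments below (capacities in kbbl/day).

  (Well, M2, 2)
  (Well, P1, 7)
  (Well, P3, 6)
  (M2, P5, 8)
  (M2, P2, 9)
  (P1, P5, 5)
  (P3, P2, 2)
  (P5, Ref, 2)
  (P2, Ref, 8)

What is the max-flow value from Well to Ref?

6

Augment Well→M2→P5→Ref: bottleneck 2, flow now 2.
Augment Well→P3→P2→Ref: bottleneck 2, flow now 4.
Augment Well→P1→P5→M2→P2→Ref: bottleneck 2, flow now 6. (uses reverse residual edge)
No augmenting path remains; maximum flow = 6.
In the residual graph, reachable from Well: {Well, P1, P3, P5}.
Min-cut edges: Well→M2 (2), P3→P2 (2), P5→Ref (2); capacity 2 + 2 + 2 = 6.
This cut is saturated, so no flow can exceed 6.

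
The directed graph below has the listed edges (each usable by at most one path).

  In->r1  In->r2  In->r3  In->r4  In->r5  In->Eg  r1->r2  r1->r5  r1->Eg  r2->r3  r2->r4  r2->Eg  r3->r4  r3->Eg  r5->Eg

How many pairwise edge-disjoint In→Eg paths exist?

5

Assign every edge capacity 1; by Menger, the answer equals the max flow.
Path In→Eg (+1); total 1.
Path In→r1→Eg (+1); total 2.
Path In→r2→Eg (+1); total 3.
Path In→r3→Eg (+1); total 4.
Path In→r5→Eg (+1); total 5.
No residual In→Eg path; max flow = 5.
Certifying cut of size 5: {In→Eg, In→r1, In→r2, In→r3, In→r5}.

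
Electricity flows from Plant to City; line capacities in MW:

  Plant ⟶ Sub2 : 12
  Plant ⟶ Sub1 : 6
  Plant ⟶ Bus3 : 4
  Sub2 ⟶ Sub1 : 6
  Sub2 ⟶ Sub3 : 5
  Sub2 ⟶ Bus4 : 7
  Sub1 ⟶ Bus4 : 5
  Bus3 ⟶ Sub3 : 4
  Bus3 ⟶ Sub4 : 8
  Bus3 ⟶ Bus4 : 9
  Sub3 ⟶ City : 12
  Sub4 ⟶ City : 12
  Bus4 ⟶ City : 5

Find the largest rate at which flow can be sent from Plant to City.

Augment Plant→Sub2→Sub3→City: bottleneck 5, flow now 5.
Augment Plant→Sub2→Bus4→City: bottleneck 5, flow now 10.
Augment Plant→Bus3→Sub3→City: bottleneck 4, flow now 14.
No augmenting path remains; maximum flow = 14.
In the residual graph, reachable from Plant: {Plant, Sub2, Sub1, Bus4}.
Min-cut edges: Plant→Bus3 (4), Sub2→Sub3 (5), Bus4→City (5); capacity 4 + 5 + 5 = 14.
This cut is saturated, so no flow can exceed 14.

14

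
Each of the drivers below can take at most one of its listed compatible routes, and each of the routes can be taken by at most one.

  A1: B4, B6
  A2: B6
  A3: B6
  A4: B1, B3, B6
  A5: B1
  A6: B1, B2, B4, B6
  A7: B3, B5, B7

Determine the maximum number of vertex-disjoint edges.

6

Unit-capacity flow: source→left, listed edges, right→sink; max matching = max flow.
Augmenting path A1→B4 (+1); matched 1.
Augmenting path A2→B6 (+1); matched 2.
Augmenting path A4→B1 (+1); matched 3.
Augmenting path A6→B2 (+1); matched 4.
Augmenting path A7→B3 (+1); matched 5.
Augmenting path A5→B1→A4→B3→A7→B5 (+1); matched 6.
No augmenting path remains; maximum matching = 6.
König certificate: {A1, A4, A5, A6, A7, B6} is a vertex cover of size 6 (every listed pair touches it), so no matching can be larger.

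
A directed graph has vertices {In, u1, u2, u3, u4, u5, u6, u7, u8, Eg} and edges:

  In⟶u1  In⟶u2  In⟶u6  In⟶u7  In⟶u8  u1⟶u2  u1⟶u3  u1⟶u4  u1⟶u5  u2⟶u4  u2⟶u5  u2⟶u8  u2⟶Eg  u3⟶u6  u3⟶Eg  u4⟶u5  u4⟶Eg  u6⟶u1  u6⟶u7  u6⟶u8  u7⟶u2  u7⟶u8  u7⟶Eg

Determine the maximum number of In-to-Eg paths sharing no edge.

4

Assign every edge capacity 1; by Menger, the answer equals the max flow.
Path In→u2→Eg (+1); total 1.
Path In→u7→Eg (+1); total 2.
Path In→u1→u3→Eg (+1); total 3.
Path In→u6→u1→u4→Eg (+1); total 4.
No residual In→Eg path; max flow = 4.
Certifying cut of size 4: {In→u1, In→u2, In→u6, In→u7}.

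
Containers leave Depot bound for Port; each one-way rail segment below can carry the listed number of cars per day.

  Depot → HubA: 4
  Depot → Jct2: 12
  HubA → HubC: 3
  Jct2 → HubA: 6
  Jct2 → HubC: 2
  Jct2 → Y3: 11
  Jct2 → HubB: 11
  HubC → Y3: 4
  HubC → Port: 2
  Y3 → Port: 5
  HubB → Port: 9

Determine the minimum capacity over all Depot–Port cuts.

15

Augment Depot→HubA→HubC→Port: bottleneck 2, flow now 2.
Augment Depot→Jct2→Y3→Port: bottleneck 5, flow now 7.
Augment Depot→Jct2→HubB→Port: bottleneck 7, flow now 14.
Augment Depot→HubA→HubC→Y3→Jct2→HubB→Port: bottleneck 1, flow now 15. (uses reverse residual edge)
No augmenting path remains; maximum flow = 15.
By max-flow min-cut, the minimum cut capacity equals the max flow.
In the residual graph, reachable from Depot: {Depot, HubA}.
Min-cut edges: Depot→Jct2 (12), HubA→HubC (3); capacity 12 + 3 = 15.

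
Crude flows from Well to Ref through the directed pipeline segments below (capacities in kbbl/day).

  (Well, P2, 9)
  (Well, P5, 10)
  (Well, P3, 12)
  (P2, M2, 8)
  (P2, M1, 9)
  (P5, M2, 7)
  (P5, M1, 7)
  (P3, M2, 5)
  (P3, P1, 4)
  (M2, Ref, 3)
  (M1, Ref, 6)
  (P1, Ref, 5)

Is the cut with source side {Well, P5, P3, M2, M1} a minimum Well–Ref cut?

No — its capacity is 22, but the minimum cut has capacity 13.

Given cut capacity: 9 + 4 + 3 + 6 = 22.
Augment Well→P2→M2→Ref: bottleneck 3, flow now 3.
Augment Well→P2→M1→Ref: bottleneck 6, flow now 9.
Augment Well→P3→P1→Ref: bottleneck 4, flow now 13.
No augmenting path remains; maximum flow = 13.
In the residual graph, reachable from Well: {Well, P2, P5, P3, M2, M1}.
Min-cut edges: P3→P1 (4), M2→Ref (3), M1→Ref (6); capacity 4 + 3 + 6 = 13.
Cut capacity 22 exceeds the max flow 13, so it is not minimum.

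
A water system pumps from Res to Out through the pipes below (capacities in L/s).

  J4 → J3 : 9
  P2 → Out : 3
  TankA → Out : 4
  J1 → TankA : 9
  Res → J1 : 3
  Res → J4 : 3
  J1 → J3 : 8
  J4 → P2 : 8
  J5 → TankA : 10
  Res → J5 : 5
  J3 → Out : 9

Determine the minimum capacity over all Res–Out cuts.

Augment Res→J1→J3→Out: bottleneck 3, flow now 3.
Augment Res→J4→J3→Out: bottleneck 3, flow now 6.
Augment Res→J5→TankA→Out: bottleneck 4, flow now 10.
No augmenting path remains; maximum flow = 10.
By max-flow min-cut, the minimum cut capacity equals the max flow.
In the residual graph, reachable from Res: {Res, J5, TankA}.
Min-cut edges: Res→J1 (3), Res→J4 (3), TankA→Out (4); capacity 3 + 3 + 4 = 10.

10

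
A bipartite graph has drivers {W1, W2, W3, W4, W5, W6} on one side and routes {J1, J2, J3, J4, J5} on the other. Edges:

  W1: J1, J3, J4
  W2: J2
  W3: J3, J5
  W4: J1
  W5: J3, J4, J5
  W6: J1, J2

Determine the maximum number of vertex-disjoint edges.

Unit-capacity flow: source→left, listed edges, right→sink; max matching = max flow.
Augmenting path W1→J1 (+1); matched 1.
Augmenting path W2→J2 (+1); matched 2.
Augmenting path W3→J3 (+1); matched 3.
Augmenting path W5→J4 (+1); matched 4.
Augmenting path W4→J1→W1→J3→W3→J5 (+1); matched 5.
No augmenting path remains; maximum matching = 5.
König certificate: {W1, W3, W5, J1, J2} is a vertex cover of size 5 (every listed pair touches it), so no matching can be larger.

5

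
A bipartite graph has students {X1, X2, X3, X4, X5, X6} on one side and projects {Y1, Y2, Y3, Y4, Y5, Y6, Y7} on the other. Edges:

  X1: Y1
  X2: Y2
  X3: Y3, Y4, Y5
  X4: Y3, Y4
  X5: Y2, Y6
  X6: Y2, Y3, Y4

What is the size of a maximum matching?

Unit-capacity flow: source→left, listed edges, right→sink; max matching = max flow.
Augmenting path X1→Y1 (+1); matched 1.
Augmenting path X2→Y2 (+1); matched 2.
Augmenting path X3→Y3 (+1); matched 3.
Augmenting path X4→Y4 (+1); matched 4.
Augmenting path X5→Y6 (+1); matched 5.
Augmenting path X6→Y3→X3→Y5 (+1); matched 6.
No augmenting path remains; maximum matching = 6.
König certificate: {X1, X2, X3, X4, X5, X6} is a vertex cover of size 6 (every listed pair touches it), so no matching can be larger.

6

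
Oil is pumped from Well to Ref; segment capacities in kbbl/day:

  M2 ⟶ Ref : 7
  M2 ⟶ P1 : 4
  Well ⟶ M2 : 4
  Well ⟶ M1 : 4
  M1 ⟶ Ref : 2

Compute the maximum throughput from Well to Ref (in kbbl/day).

Augment Well→M2→Ref: bottleneck 4, flow now 4.
Augment Well→M1→Ref: bottleneck 2, flow now 6.
No augmenting path remains; maximum flow = 6.
In the residual graph, reachable from Well: {Well, M1}.
Min-cut edges: Well→M2 (4), M1→Ref (2); capacity 4 + 2 = 6.
This cut is saturated, so no flow can exceed 6.

6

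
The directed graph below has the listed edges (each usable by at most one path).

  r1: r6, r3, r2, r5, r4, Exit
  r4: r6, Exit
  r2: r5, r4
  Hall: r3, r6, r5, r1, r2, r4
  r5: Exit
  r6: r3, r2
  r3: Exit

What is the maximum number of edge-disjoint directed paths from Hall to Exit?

Assign every edge capacity 1; by Menger, the answer equals the max flow.
Path Hall→r1→Exit (+1); total 1.
Path Hall→r3→Exit (+1); total 2.
Path Hall→r4→Exit (+1); total 3.
Path Hall→r5→Exit (+1); total 4.
No residual Hall→Exit path; max flow = 4.
Certifying cut of size 4: {Hall→r1, r3→Exit, r4→Exit, r5→Exit}.

4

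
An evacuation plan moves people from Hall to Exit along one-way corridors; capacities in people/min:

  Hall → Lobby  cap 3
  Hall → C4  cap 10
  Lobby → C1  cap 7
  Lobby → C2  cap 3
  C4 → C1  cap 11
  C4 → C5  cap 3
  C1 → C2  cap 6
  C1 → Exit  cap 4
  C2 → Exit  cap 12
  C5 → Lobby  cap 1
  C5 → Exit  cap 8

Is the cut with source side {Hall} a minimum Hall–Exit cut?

Yes — it is a minimum cut (capacity 13).

Given cut capacity: 3 + 10 = 13.
Augment Hall→Lobby→C1→Exit: bottleneck 3, flow now 3.
Augment Hall→C4→C1→Exit: bottleneck 1, flow now 4.
Augment Hall→C4→C5→Exit: bottleneck 3, flow now 7.
Augment Hall→C4→C1→C2→Exit: bottleneck 6, flow now 13.
No augmenting path remains; maximum flow = 13.
Cut capacity 13 equals the max flow, so it is a minimum cut.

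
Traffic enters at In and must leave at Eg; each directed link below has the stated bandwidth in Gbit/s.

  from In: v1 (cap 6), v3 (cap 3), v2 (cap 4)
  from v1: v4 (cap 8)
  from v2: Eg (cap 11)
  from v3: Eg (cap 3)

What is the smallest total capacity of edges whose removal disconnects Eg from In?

7

Augment In→v2→Eg: bottleneck 4, flow now 4.
Augment In→v3→Eg: bottleneck 3, flow now 7.
No augmenting path remains; maximum flow = 7.
By max-flow min-cut, the minimum cut capacity equals the max flow.
In the residual graph, reachable from In: {In, v1, v4}.
Min-cut edges: In→v2 (4), In→v3 (3); capacity 4 + 3 = 7.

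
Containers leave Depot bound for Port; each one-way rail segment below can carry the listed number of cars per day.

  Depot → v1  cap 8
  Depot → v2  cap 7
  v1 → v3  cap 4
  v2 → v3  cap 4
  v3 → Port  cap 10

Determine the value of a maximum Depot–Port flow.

Augment Depot→v1→v3→Port: bottleneck 4, flow now 4.
Augment Depot→v2→v3→Port: bottleneck 4, flow now 8.
No augmenting path remains; maximum flow = 8.
In the residual graph, reachable from Depot: {Depot, v1, v2}.
Min-cut edges: v1→v3 (4), v2→v3 (4); capacity 4 + 4 = 8.
This cut is saturated, so no flow can exceed 8.

8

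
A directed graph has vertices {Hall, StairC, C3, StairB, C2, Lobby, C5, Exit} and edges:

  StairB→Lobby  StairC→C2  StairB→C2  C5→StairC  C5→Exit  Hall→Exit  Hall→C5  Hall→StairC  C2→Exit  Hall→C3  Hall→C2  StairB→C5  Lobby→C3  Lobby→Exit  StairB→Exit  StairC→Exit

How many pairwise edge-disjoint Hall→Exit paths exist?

Assign every edge capacity 1; by Menger, the answer equals the max flow.
Path Hall→Exit (+1); total 1.
Path Hall→StairC→Exit (+1); total 2.
Path Hall→C2→Exit (+1); total 3.
Path Hall→C5→Exit (+1); total 4.
No residual Hall→Exit path; max flow = 4.
Certifying cut of size 4: {Hall→C2, Hall→C5, Hall→Exit, Hall→StairC}.

4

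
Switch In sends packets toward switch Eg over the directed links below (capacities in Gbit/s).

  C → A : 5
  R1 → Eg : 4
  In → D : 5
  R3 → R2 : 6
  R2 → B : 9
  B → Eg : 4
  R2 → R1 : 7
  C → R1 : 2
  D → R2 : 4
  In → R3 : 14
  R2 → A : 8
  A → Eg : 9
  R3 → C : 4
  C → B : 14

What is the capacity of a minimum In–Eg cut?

Augment In→R3→R2→R1→Eg: bottleneck 4, flow now 4.
Augment In→R3→R2→B→Eg: bottleneck 2, flow now 6.
Augment In→R3→C→B→Eg: bottleneck 2, flow now 8.
Augment In→R3→C→A→Eg: bottleneck 2, flow now 10.
Augment In→D→R2→A→Eg: bottleneck 4, flow now 14.
No augmenting path remains; maximum flow = 14.
By max-flow min-cut, the minimum cut capacity equals the max flow.
In the residual graph, reachable from In: {In, R3, D}.
Min-cut edges: R3→R2 (6), R3→C (4), D→R2 (4); capacity 6 + 4 + 4 = 14.

14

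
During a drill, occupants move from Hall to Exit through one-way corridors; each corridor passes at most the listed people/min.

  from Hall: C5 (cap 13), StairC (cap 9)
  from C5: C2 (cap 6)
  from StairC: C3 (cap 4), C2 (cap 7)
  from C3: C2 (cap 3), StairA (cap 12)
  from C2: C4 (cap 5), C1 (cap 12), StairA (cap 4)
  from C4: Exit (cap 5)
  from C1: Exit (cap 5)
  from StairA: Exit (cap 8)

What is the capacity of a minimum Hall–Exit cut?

Augment Hall→C5→C2→C4→Exit: bottleneck 5, flow now 5.
Augment Hall→C5→C2→C1→Exit: bottleneck 1, flow now 6.
Augment Hall→StairC→C3→StairA→Exit: bottleneck 4, flow now 10.
Augment Hall→StairC→C2→C1→Exit: bottleneck 4, flow now 14.
Augment Hall→StairC→C2→StairA→Exit: bottleneck 1, flow now 15.
No augmenting path remains; maximum flow = 15.
By max-flow min-cut, the minimum cut capacity equals the max flow.
In the residual graph, reachable from Hall: {Hall, C5}.
Min-cut edges: Hall→StairC (9), C5→C2 (6); capacity 9 + 6 = 15.

15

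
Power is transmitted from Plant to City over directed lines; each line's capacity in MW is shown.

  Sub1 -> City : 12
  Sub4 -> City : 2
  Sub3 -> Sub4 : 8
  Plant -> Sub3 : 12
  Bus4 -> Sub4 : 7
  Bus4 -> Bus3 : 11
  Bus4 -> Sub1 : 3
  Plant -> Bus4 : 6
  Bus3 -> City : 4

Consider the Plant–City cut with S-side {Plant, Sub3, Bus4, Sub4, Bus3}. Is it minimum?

No — its capacity is 9, but the minimum cut has capacity 8.

Given cut capacity: 3 + 2 + 4 = 9.
Augment Plant→Sub3→Sub4→City: bottleneck 2, flow now 2.
Augment Plant→Bus4→Sub1→City: bottleneck 3, flow now 5.
Augment Plant→Bus4→Bus3→City: bottleneck 3, flow now 8.
No augmenting path remains; maximum flow = 8.
In the residual graph, reachable from Plant: {Plant, Sub3, Sub4}.
Min-cut edges: Plant→Bus4 (6), Sub4→City (2); capacity 6 + 2 = 8.
Cut capacity 9 exceeds the max flow 8, so it is not minimum.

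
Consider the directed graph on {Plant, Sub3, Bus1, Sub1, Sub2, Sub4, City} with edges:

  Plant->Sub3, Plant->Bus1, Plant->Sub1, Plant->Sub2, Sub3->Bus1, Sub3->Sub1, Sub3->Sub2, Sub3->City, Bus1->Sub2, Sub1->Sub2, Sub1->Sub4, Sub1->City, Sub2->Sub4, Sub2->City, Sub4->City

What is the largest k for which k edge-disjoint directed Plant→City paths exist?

Assign every edge capacity 1; by Menger, the answer equals the max flow.
Path Plant→Sub3→City (+1); total 1.
Path Plant→Sub1→City (+1); total 2.
Path Plant→Sub2→City (+1); total 3.
Path Plant→Bus1→Sub2→Sub4→City (+1); total 4.
No residual Plant→City path; max flow = 4.
Certifying cut of size 4: {Plant→Bus1, Plant→Sub1, Plant→Sub2, Plant→Sub3}.

4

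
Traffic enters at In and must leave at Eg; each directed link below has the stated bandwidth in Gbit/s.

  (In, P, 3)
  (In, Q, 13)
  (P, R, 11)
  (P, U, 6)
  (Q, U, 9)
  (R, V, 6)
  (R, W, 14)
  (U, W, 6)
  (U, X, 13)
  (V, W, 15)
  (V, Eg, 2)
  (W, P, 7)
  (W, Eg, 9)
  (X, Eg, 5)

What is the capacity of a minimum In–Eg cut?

Augment In→P→R→V→Eg: bottleneck 2, flow now 2.
Augment In→P→R→W→Eg: bottleneck 1, flow now 3.
Augment In→Q→U→W→Eg: bottleneck 6, flow now 9.
Augment In→Q→U→X→Eg: bottleneck 3, flow now 12.
No augmenting path remains; maximum flow = 12.
By max-flow min-cut, the minimum cut capacity equals the max flow.
In the residual graph, reachable from In: {In, Q}.
Min-cut edges: In→P (3), Q→U (9); capacity 3 + 9 = 12.

12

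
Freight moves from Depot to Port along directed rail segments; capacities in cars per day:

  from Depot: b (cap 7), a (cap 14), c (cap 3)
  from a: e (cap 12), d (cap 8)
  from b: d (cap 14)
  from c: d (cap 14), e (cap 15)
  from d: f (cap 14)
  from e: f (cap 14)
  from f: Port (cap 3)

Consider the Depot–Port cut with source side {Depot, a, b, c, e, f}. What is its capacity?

39

Edges leaving {Depot, a, b, c, e, f}: a→d (8), b→d (14), c→d (14), f→Port (3).
Cut capacity = 8 + 14 + 14 + 3 = 39.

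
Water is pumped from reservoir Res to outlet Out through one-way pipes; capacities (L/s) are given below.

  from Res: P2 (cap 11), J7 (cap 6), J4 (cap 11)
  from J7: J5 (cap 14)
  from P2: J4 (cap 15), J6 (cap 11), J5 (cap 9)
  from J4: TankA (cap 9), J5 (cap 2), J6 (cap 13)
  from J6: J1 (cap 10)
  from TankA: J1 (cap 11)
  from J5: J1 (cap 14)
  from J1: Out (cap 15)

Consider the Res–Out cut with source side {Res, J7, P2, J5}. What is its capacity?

51

Edges leaving {Res, J7, P2, J5}: Res→J4 (11), P2→J4 (15), P2→J6 (11), J5→J1 (14).
Cut capacity = 11 + 15 + 11 + 14 = 51.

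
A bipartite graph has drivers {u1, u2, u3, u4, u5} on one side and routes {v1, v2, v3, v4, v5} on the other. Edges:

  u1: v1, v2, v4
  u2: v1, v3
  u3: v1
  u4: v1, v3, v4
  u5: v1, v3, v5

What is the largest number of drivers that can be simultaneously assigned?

Unit-capacity flow: source→left, listed edges, right→sink; max matching = max flow.
Augmenting path u1→v1 (+1); matched 1.
Augmenting path u2→v3 (+1); matched 2.
Augmenting path u4→v4 (+1); matched 3.
Augmenting path u5→v5 (+1); matched 4.
Augmenting path u3→v1→u1→v2 (+1); matched 5.
No augmenting path remains; maximum matching = 5.
König certificate: {u1, u2, u3, u4, u5} is a vertex cover of size 5 (every listed pair touches it), so no matching can be larger.

5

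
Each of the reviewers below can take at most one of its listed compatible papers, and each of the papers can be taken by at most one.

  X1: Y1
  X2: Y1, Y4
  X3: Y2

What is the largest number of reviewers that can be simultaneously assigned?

Unit-capacity flow: source→left, listed edges, right→sink; max matching = max flow.
Augmenting path X1→Y1 (+1); matched 1.
Augmenting path X2→Y4 (+1); matched 2.
Augmenting path X3→Y2 (+1); matched 3.
No augmenting path remains; maximum matching = 3.
König certificate: {X1, X2, X3} is a vertex cover of size 3 (every listed pair touches it), so no matching can be larger.

3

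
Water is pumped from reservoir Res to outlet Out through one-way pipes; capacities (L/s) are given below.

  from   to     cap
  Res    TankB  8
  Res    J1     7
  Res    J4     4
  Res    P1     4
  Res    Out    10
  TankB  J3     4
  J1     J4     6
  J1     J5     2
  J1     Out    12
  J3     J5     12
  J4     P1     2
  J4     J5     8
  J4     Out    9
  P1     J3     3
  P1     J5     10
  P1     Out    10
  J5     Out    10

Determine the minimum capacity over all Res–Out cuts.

29

Augment Res→Out: bottleneck 10, flow now 10.
Augment Res→J1→Out: bottleneck 7, flow now 17.
Augment Res→J4→Out: bottleneck 4, flow now 21.
Augment Res→P1→Out: bottleneck 4, flow now 25.
Augment Res→TankB→J3→J5→Out: bottleneck 4, flow now 29.
No augmenting path remains; maximum flow = 29.
By max-flow min-cut, the minimum cut capacity equals the max flow.
In the residual graph, reachable from Res: {Res, TankB}.
Min-cut edges: Res→J1 (7), Res→J4 (4), Res→P1 (4), Res→Out (10), TankB→J3 (4); capacity 7 + 4 + 4 + 10 + 4 = 29.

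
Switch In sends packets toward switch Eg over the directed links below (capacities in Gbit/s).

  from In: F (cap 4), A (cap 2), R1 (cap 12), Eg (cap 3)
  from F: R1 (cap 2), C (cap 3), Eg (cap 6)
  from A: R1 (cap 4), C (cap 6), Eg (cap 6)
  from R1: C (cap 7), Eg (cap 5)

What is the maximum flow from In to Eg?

14

Augment In→Eg: bottleneck 3, flow now 3.
Augment In→F→Eg: bottleneck 4, flow now 7.
Augment In→A→Eg: bottleneck 2, flow now 9.
Augment In→R1→Eg: bottleneck 5, flow now 14.
No augmenting path remains; maximum flow = 14.
In the residual graph, reachable from In: {In, R1, C}.
Min-cut edges: In→F (4), In→A (2), In→Eg (3), R1→Eg (5); capacity 4 + 2 + 3 + 5 = 14.
This cut is saturated, so no flow can exceed 14.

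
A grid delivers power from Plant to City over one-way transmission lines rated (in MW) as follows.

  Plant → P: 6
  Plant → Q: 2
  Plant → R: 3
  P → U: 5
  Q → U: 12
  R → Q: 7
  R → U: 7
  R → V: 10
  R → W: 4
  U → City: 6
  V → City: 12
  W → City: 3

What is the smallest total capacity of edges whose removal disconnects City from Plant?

Augment Plant→P→U→City: bottleneck 5, flow now 5.
Augment Plant→Q→U→City: bottleneck 1, flow now 6.
Augment Plant→R→V→City: bottleneck 3, flow now 9.
No augmenting path remains; maximum flow = 9.
By max-flow min-cut, the minimum cut capacity equals the max flow.
In the residual graph, reachable from Plant: {Plant, P, Q, U}.
Min-cut edges: Plant→R (3), U→City (6); capacity 3 + 6 = 9.

9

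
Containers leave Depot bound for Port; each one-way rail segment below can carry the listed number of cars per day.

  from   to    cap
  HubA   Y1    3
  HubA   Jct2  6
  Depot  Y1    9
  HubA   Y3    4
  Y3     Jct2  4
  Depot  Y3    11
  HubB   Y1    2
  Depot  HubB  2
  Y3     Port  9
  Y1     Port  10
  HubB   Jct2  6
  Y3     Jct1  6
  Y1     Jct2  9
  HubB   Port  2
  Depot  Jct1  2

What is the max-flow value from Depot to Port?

20

Augment Depot→HubB→Port: bottleneck 2, flow now 2.
Augment Depot→Y3→Port: bottleneck 9, flow now 11.
Augment Depot→Y1→Port: bottleneck 9, flow now 20.
No augmenting path remains; maximum flow = 20.
In the residual graph, reachable from Depot: {Depot, Y3, Jct1, Jct2}.
Min-cut edges: Depot→HubB (2), Depot→Y1 (9), Y3→Port (9); capacity 2 + 9 + 9 = 20.
This cut is saturated, so no flow can exceed 20.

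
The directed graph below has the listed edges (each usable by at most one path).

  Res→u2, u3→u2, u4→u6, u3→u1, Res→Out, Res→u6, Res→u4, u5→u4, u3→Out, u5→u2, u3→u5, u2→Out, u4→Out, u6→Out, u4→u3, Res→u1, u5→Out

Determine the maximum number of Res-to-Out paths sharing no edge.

4

Assign every edge capacity 1; by Menger, the answer equals the max flow.
Path Res→Out (+1); total 1.
Path Res→u2→Out (+1); total 2.
Path Res→u4→Out (+1); total 3.
Path Res→u6→Out (+1); total 4.
No residual Res→Out path; max flow = 4.
Certifying cut of size 4: {Res→Out, Res→u2, Res→u4, Res→u6}.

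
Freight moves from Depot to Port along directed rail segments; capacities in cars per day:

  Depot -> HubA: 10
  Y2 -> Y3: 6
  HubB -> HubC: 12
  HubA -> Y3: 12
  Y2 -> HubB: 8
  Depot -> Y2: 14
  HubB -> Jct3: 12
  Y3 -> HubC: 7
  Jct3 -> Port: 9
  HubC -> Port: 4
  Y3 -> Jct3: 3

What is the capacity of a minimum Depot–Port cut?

13

Augment Depot→Y2→HubB→HubC→Port: bottleneck 4, flow now 4.
Augment Depot→Y2→HubB→Jct3→Port: bottleneck 4, flow now 8.
Augment Depot→Y2→Y3→Jct3→Port: bottleneck 3, flow now 11.
Augment Depot→Y2→Y3→HubC→HubB→Jct3→Port: bottleneck 2, flow now 13. (uses reverse residual edge)
No augmenting path remains; maximum flow = 13.
By max-flow min-cut, the minimum cut capacity equals the max flow.
In the residual graph, reachable from Depot: {Depot, Y2, HubA, HubB, Y3, HubC, Jct3}.
Min-cut edges: HubC→Port (4), Jct3→Port (9); capacity 4 + 9 = 13.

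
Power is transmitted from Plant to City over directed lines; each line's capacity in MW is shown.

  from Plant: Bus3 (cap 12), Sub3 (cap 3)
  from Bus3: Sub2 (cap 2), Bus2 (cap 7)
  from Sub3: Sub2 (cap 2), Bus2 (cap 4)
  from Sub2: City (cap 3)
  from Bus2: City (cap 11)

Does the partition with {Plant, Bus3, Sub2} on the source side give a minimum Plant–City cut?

No — its capacity is 13, but the minimum cut has capacity 12.

Given cut capacity: 3 + 7 + 3 = 13.
Augment Plant→Bus3→Sub2→City: bottleneck 2, flow now 2.
Augment Plant→Bus3→Bus2→City: bottleneck 7, flow now 9.
Augment Plant→Sub3→Sub2→City: bottleneck 1, flow now 10.
Augment Plant→Sub3→Bus2→City: bottleneck 2, flow now 12.
No augmenting path remains; maximum flow = 12.
In the residual graph, reachable from Plant: {Plant, Bus3}.
Min-cut edges: Plant→Sub3 (3), Bus3→Sub2 (2), Bus3→Bus2 (7); capacity 3 + 2 + 7 = 12.
Cut capacity 13 exceeds the max flow 12, so it is not minimum.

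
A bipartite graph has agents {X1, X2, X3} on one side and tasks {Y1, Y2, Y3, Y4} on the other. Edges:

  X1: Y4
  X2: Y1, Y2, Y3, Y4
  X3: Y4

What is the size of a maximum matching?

Unit-capacity flow: source→left, listed edges, right→sink; max matching = max flow.
Augmenting path X1→Y4 (+1); matched 1.
Augmenting path X2→Y1 (+1); matched 2.
No augmenting path remains; maximum matching = 2.
König certificate: {X2, Y4} is a vertex cover of size 2 (every listed pair touches it), so no matching can be larger.

2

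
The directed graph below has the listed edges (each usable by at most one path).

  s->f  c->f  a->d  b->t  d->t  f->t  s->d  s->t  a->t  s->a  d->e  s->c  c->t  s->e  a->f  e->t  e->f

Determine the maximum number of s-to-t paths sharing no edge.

6

Assign every edge capacity 1; by Menger, the answer equals the max flow.
Path s→t (+1); total 1.
Path s→a→t (+1); total 2.
Path s→c→t (+1); total 3.
Path s→d→t (+1); total 4.
Path s→e→t (+1); total 5.
Path s→f→t (+1); total 6.
No residual s→t path; max flow = 6.
Certifying cut of size 6: {s→a, s→c, s→d, s→e, s→f, s→t}.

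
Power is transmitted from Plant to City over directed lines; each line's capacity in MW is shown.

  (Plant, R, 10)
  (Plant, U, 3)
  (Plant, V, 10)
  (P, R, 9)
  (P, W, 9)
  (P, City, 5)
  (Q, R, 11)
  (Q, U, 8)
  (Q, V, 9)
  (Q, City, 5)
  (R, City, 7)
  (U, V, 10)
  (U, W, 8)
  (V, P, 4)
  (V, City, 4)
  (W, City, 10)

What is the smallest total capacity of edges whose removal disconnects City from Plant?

Augment Plant→R→City: bottleneck 7, flow now 7.
Augment Plant→V→City: bottleneck 4, flow now 11.
Augment Plant→U→W→City: bottleneck 3, flow now 14.
Augment Plant→V→P→City: bottleneck 4, flow now 18.
No augmenting path remains; maximum flow = 18.
By max-flow min-cut, the minimum cut capacity equals the max flow.
In the residual graph, reachable from Plant: {Plant, R, V}.
Min-cut edges: Plant→U (3), R→City (7), V→P (4), V→City (4); capacity 3 + 7 + 4 + 4 = 18.

18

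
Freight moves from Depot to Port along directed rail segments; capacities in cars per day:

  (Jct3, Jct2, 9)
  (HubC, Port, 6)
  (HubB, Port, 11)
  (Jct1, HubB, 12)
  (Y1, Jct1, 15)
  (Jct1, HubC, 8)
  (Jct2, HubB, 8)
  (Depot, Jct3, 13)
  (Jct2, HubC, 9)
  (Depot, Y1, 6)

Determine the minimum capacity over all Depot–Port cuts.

Augment Depot→Jct3→Jct2→HubB→Port: bottleneck 8, flow now 8.
Augment Depot→Jct3→Jct2→HubC→Port: bottleneck 1, flow now 9.
Augment Depot→Y1→Jct1→HubB→Port: bottleneck 3, flow now 12.
Augment Depot→Y1→Jct1→HubC→Port: bottleneck 3, flow now 15.
No augmenting path remains; maximum flow = 15.
By max-flow min-cut, the minimum cut capacity equals the max flow.
In the residual graph, reachable from Depot: {Depot, Jct3}.
Min-cut edges: Depot→Y1 (6), Jct3→Jct2 (9); capacity 6 + 9 = 15.

15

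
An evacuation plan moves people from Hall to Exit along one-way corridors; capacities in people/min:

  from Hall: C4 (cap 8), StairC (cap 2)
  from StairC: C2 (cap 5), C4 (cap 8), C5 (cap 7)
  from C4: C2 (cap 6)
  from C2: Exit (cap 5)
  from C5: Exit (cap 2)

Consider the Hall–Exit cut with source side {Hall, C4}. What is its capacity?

8

Edges leaving {Hall, C4}: Hall→StairC (2), C4→C2 (6).
Cut capacity = 2 + 6 = 8.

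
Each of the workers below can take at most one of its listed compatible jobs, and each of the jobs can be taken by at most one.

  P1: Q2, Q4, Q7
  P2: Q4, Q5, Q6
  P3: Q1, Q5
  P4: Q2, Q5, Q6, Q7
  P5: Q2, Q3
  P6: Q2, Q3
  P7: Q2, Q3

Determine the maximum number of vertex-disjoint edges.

Unit-capacity flow: source→left, listed edges, right→sink; max matching = max flow.
Augmenting path P1→Q2 (+1); matched 1.
Augmenting path P2→Q4 (+1); matched 2.
Augmenting path P3→Q1 (+1); matched 3.
Augmenting path P4→Q5 (+1); matched 4.
Augmenting path P5→Q3 (+1); matched 5.
Augmenting path P6→Q2→P1→Q7 (+1); matched 6.
No augmenting path remains; maximum matching = 6.
König certificate: {P1, P2, P3, P4, Q2, Q3} is a vertex cover of size 6 (every listed pair touches it), so no matching can be larger.

6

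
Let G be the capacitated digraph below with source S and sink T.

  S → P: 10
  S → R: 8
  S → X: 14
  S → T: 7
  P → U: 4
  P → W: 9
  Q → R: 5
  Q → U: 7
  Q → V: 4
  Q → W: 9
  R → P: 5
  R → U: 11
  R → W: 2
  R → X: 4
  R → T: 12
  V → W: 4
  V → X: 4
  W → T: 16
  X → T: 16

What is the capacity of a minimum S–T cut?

38

Augment S→T: bottleneck 7, flow now 7.
Augment S→R→T: bottleneck 8, flow now 15.
Augment S→X→T: bottleneck 14, flow now 29.
Augment S→P→W→T: bottleneck 9, flow now 38.
No augmenting path remains; maximum flow = 38.
By max-flow min-cut, the minimum cut capacity equals the max flow.
In the residual graph, reachable from S: {S, P, U}.
Min-cut edges: S→R (8), S→X (14), S→T (7), P→W (9); capacity 8 + 14 + 7 + 9 = 38.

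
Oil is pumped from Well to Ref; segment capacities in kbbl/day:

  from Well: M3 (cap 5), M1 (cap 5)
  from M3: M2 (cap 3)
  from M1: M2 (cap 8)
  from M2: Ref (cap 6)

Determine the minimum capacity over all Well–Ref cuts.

6

Augment Well→M3→M2→Ref: bottleneck 3, flow now 3.
Augment Well→M1→M2→Ref: bottleneck 3, flow now 6.
No augmenting path remains; maximum flow = 6.
By max-flow min-cut, the minimum cut capacity equals the max flow.
In the residual graph, reachable from Well: {Well, M3, M1, M2}.
Min-cut edges: M2→Ref (6); capacity 6 = 6.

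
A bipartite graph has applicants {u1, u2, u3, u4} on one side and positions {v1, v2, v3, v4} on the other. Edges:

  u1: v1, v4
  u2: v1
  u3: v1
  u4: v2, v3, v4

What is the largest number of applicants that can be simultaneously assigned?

3

Unit-capacity flow: source→left, listed edges, right→sink; max matching = max flow.
Augmenting path u1→v1 (+1); matched 1.
Augmenting path u4→v2 (+1); matched 2.
Augmenting path u2→v1→u1→v4 (+1); matched 3.
No augmenting path remains; maximum matching = 3.
König certificate: {u1, u4, v1} is a vertex cover of size 3 (every listed pair touches it), so no matching can be larger.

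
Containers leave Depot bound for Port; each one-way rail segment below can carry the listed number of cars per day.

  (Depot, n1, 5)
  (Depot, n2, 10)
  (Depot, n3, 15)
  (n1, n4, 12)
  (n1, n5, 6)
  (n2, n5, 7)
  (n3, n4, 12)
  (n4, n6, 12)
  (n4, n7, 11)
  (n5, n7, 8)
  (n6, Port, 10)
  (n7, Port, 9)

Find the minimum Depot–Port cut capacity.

Augment Depot→n1→n4→n6→Port: bottleneck 5, flow now 5.
Augment Depot→n2→n5→n7→Port: bottleneck 7, flow now 12.
Augment Depot→n3→n4→n6→Port: bottleneck 5, flow now 17.
Augment Depot→n3→n4→n7→Port: bottleneck 2, flow now 19.
No augmenting path remains; maximum flow = 19.
By max-flow min-cut, the minimum cut capacity equals the max flow.
In the residual graph, reachable from Depot: {Depot, n1, n2, n3, n4, n5, n6, n7}.
Min-cut edges: n6→Port (10), n7→Port (9); capacity 10 + 9 = 19.

19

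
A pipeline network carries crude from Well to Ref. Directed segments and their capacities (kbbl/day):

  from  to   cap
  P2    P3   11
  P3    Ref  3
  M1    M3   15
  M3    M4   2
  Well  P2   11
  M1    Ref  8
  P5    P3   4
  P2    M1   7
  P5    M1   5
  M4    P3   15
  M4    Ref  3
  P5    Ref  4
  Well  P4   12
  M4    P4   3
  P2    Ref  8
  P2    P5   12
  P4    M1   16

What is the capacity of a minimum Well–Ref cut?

21

Augment Well→P2→Ref: bottleneck 8, flow now 8.
Augment Well→P2→P5→Ref: bottleneck 3, flow now 11.
Augment Well→P4→M1→Ref: bottleneck 8, flow now 19.
Augment Well→P4→M1→M3→M4→Ref: bottleneck 2, flow now 21.
No augmenting path remains; maximum flow = 21.
By max-flow min-cut, the minimum cut capacity equals the max flow.
In the residual graph, reachable from Well: {Well, P4, M1, M3}.
Min-cut edges: Well→P2 (11), M1→Ref (8), M3→M4 (2); capacity 11 + 8 + 2 = 21.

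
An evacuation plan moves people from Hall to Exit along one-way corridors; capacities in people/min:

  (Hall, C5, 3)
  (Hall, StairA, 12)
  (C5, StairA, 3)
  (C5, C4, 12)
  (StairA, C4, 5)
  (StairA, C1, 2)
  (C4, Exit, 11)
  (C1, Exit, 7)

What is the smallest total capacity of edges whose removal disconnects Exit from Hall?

10

Augment Hall→C5→C4→Exit: bottleneck 3, flow now 3.
Augment Hall→StairA→C4→Exit: bottleneck 5, flow now 8.
Augment Hall→StairA→C1→Exit: bottleneck 2, flow now 10.
No augmenting path remains; maximum flow = 10.
By max-flow min-cut, the minimum cut capacity equals the max flow.
In the residual graph, reachable from Hall: {Hall, StairA}.
Min-cut edges: Hall→C5 (3), StairA→C4 (5), StairA→C1 (2); capacity 3 + 5 + 2 = 10.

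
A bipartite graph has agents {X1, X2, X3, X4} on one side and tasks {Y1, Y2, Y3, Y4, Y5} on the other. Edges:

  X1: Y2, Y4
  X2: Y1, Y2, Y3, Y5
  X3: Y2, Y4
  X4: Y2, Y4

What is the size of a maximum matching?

Unit-capacity flow: source→left, listed edges, right→sink; max matching = max flow.
Augmenting path X1→Y2 (+1); matched 1.
Augmenting path X2→Y1 (+1); matched 2.
Augmenting path X3→Y4 (+1); matched 3.
No augmenting path remains; maximum matching = 3.
König certificate: {X2, Y2, Y4} is a vertex cover of size 3 (every listed pair touches it), so no matching can be larger.

3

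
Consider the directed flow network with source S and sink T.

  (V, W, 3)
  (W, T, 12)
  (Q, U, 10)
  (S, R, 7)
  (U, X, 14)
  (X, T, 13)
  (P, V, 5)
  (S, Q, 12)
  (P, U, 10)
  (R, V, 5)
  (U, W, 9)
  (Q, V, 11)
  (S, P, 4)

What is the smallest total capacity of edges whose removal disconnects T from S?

Augment S→P→U→W→T: bottleneck 4, flow now 4.
Augment S→Q→U→W→T: bottleneck 5, flow now 9.
Augment S→Q→U→X→T: bottleneck 5, flow now 14.
Augment S→Q→V→W→T: bottleneck 2, flow now 16.
Augment S→R→V→W→T: bottleneck 1, flow now 17.
No augmenting path remains; maximum flow = 17.
By max-flow min-cut, the minimum cut capacity equals the max flow.
In the residual graph, reachable from S: {S, Q, R, V}.
Min-cut edges: S→P (4), Q→U (10), V→W (3); capacity 4 + 10 + 3 = 17.

17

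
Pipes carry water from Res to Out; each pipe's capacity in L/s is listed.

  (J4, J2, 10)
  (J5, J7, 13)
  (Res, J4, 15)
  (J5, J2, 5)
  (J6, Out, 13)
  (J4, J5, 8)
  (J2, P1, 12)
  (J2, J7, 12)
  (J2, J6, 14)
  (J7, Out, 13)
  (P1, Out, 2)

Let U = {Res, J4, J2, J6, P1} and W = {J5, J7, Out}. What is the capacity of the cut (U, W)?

Edges leaving {Res, J4, J2, J6, P1}: J4→J5 (8), J2→J7 (12), J6→Out (13), P1→Out (2).
Cut capacity = 8 + 12 + 13 + 2 = 35.

35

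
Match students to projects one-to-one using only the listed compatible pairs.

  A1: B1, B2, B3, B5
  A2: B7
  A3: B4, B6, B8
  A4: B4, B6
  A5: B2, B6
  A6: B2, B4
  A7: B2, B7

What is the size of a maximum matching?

Unit-capacity flow: source→left, listed edges, right→sink; max matching = max flow.
Augmenting path A1→B1 (+1); matched 1.
Augmenting path A2→B7 (+1); matched 2.
Augmenting path A3→B4 (+1); matched 3.
Augmenting path A4→B6 (+1); matched 4.
Augmenting path A5→B2 (+1); matched 5.
Augmenting path A6→B4→A3→B8 (+1); matched 6.
No augmenting path remains; maximum matching = 6.
König certificate: {A1, A3, B2, B4, B6, B7} is a vertex cover of size 6 (every listed pair touches it), so no matching can be larger.

6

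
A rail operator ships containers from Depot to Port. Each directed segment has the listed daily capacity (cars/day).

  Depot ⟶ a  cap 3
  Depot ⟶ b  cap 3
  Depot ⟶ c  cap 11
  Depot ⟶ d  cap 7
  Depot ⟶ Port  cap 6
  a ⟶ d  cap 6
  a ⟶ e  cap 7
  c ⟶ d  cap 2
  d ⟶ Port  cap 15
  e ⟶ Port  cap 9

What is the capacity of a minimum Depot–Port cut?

18

Augment Depot→Port: bottleneck 6, flow now 6.
Augment Depot→d→Port: bottleneck 7, flow now 13.
Augment Depot→a→d→Port: bottleneck 3, flow now 16.
Augment Depot→c→d→Port: bottleneck 2, flow now 18.
No augmenting path remains; maximum flow = 18.
By max-flow min-cut, the minimum cut capacity equals the max flow.
In the residual graph, reachable from Depot: {Depot, b, c}.
Min-cut edges: Depot→a (3), Depot→d (7), Depot→Port (6), c→d (2); capacity 3 + 7 + 6 + 2 = 18.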